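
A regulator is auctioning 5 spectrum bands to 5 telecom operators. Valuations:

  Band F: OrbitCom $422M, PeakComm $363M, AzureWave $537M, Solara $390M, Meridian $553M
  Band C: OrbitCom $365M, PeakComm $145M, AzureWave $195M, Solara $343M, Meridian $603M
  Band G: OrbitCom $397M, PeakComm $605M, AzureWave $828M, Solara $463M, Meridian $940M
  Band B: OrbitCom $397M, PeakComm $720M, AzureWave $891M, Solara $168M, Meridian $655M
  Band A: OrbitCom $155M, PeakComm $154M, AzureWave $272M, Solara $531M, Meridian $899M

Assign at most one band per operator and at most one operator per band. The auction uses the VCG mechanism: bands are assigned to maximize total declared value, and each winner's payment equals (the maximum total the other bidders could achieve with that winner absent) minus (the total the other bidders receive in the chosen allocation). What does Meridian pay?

Meridian pays $188M.

Efficient allocation: OrbitCom→Band F ($422M), PeakComm→Band B ($720M), AzureWave→Band G ($828M), Solara→Band C ($343M), Meridian→Band A ($899M); total welfare W = $3212M.
Meridian receives Band A at value $899M, so the others get W − 899 = $2313M.
Without Meridian: best allocation of the remaining 4 bidders over all 5 bands is OrbitCom→Band F ($422M), PeakComm→Band B ($720M), AzureWave→Band G ($828M), Solara→Band A ($531M), total $2501M.
VCG payment = (others' best without Meridian) − (others' welfare with Meridian) = 2501 − 2313 = $188M.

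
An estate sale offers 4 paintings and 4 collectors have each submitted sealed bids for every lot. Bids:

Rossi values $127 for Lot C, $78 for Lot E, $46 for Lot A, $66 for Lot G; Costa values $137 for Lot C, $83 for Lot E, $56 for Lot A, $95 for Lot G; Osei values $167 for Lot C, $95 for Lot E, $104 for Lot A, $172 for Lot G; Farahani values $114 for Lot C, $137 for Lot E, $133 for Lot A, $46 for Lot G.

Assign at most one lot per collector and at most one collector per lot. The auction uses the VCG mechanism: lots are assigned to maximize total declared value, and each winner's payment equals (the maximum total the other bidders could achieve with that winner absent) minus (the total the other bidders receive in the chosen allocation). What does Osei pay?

Osei pays $11.

Efficient allocation: Rossi→Lot E ($78), Costa→Lot C ($137), Osei→Lot G ($172), Farahani→Lot A ($133); total welfare W = $520.
Osei receives Lot G at value $172, so the others get W − 172 = $348.
Without Osei: best allocation of the remaining 3 bidders over all 4 lots is Rossi→Lot C ($127), Costa→Lot G ($95), Farahani→Lot E ($137), total $359.
VCG payment = (others' best without Osei) − (others' welfare with Osei) = 359 − 348 = $11.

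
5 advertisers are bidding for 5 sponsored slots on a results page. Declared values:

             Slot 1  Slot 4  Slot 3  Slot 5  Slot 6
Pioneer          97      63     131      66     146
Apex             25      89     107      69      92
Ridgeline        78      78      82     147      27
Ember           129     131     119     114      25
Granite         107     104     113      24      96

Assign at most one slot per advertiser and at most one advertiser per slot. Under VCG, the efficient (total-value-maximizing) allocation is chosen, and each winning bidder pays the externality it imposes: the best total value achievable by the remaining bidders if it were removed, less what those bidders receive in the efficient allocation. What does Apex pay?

Apex pays $6.

Efficient allocation: Pioneer→Slot 6 ($146), Apex→Slot 3 ($107), Ridgeline→Slot 5 ($147), Ember→Slot 4 ($131), Granite→Slot 1 ($107); total welfare W = $638.
Apex receives Slot 3 at value $107, so the others get W − 107 = $531.
Without Apex: best allocation of the remaining 4 bidders over all 5 slots is Pioneer→Slot 6 ($146), Ridgeline→Slot 5 ($147), Ember→Slot 4 ($131), Granite→Slot 3 ($113), total $537.
VCG payment = (others' best without Apex) − (others' welfare with Apex) = 537 − 531 = $6.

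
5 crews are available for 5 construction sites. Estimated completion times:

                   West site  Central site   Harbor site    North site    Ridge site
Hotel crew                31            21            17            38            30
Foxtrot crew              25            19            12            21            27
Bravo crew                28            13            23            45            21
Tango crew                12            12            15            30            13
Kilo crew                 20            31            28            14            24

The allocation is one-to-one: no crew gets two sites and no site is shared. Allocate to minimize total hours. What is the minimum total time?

Minimum total: 80 hours

This is a one-to-one assignment (minimum-cost bipartite matching).
Optimal: Hotel crew→Central site (21 hours), Foxtrot crew→Harbor site (12 hours), Bravo crew→Ridge site (21 hours), Tango crew→West site (12 hours), Kilo crew→North site (14 hours) — total 21+12+21+12+14 = 80 hours.
Min-entry greedy (repeatedly take the single cheapest remaining cell) gives 81 hours, worse by 1.
Next-best assignment: Hotel crew→Ridge site, Foxtrot crew→Harbor site, Bravo crew→Central site, Tango crew→West site, Kilo crew→North site = 81 hours.
Every other assignment is strictly worse.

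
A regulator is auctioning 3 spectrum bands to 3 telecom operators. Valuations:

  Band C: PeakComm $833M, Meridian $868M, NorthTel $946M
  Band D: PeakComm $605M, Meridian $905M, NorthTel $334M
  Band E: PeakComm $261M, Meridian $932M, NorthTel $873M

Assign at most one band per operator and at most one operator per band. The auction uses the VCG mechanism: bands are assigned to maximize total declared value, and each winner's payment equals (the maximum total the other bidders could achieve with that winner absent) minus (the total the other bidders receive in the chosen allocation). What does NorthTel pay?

Efficient allocation: PeakComm→Band C ($833M), Meridian→Band D ($905M), NorthTel→Band E ($873M); total welfare W = $2611M.
NorthTel receives Band E at value $873M, so the others get W − 873 = $1738M.
Without NorthTel: best allocation of the remaining 2 bidders over all 3 bands is PeakComm→Band C ($833M), Meridian→Band E ($932M), total $1765M.
VCG payment = (others' best without NorthTel) − (others' welfare with NorthTel) = 1765 − 1738 = $27M.

NorthTel pays $27M.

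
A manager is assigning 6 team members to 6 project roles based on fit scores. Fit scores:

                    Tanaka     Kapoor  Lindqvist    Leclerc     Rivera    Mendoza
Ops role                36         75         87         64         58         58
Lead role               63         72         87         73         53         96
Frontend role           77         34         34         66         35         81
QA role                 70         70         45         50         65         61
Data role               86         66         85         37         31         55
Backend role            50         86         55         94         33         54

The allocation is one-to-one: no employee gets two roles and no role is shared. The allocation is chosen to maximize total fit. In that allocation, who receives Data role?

Lindqvist receives Data role.

Optimal: Tanaka→Frontend role (77 pts), Kapoor→Ops role (75 pts), Lindqvist→Data role (85 pts), Leclerc→Backend role (94 pts), Rivera→QA role (65 pts), Mendoza→Lead role (96 pts) — total 77+75+85+94+65+96 = 492 pts.
Row-greedy (each employee in turn takes its best remaining role) gives 478 pts, worse by 14.
Every other assignment is strictly worse.
Lindqvist's own top role is Ops role (87 pts), but forcing Lindqvist→Ops role and reassigning the rest optimally gives only 486 pts — worse by 6.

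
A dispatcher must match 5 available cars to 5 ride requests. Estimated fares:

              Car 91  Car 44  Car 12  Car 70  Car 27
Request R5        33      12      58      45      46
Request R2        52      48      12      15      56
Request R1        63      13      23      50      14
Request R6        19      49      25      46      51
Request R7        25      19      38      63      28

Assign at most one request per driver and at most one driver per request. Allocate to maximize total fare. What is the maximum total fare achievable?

Max total: $289

This is a one-to-one assignment (maximum-weight bipartite matching).
Optimal: Car 91→Request R1 ($63), Car 44→Request R6 ($49), Car 12→Request R5 ($58), Car 70→Request R7 ($63), Car 27→Request R2 ($56) — total 63+49+58+63+56 = $289.
Swapping Car 70↔Car 91 (Car 70→Request R1 $50, Car 91→Request R7 $25) loses 51.
Checked against all permutations: $289 is optimal.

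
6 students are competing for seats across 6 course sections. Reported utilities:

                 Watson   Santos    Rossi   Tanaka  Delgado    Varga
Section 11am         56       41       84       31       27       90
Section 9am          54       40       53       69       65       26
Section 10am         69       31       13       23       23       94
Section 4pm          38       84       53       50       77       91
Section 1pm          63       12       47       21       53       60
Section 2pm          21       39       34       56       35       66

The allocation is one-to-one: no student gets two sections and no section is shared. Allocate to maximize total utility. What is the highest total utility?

Optimal: Watson→Section 1pm (63 points), Santos→Section 4pm (84 points), Rossi→Section 11am (84 points), Tanaka→Section 2pm (56 points), Delgado→Section 9am (65 points), Varga→Section 10am (94 points) — total 63+84+84+56+65+94 = 446 points.
Column-greedy (each section in turn goes to its best remaining student) gives 399 points, worse by 47.
Next-best assignment: Watson→Section 1pm, Santos→Section 4pm, Rossi→Section 11am, Tanaka→Section 9am, Delgado→Section 2pm, Varga→Section 10am = 429 points.

Maximum total: 446 points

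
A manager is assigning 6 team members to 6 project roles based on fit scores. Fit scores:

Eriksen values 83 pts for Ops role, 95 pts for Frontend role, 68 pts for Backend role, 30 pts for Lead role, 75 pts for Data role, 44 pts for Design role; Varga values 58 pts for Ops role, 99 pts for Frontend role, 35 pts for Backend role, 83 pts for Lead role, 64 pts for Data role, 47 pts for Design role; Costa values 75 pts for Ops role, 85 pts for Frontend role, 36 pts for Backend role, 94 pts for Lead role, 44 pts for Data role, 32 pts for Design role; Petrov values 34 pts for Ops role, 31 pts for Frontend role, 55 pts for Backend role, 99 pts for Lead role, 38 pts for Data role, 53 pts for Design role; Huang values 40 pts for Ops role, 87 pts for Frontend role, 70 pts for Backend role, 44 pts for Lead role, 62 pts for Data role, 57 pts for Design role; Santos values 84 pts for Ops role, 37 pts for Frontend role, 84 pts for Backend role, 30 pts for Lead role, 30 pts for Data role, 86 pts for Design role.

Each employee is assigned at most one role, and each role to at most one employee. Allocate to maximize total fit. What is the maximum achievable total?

Max total: 504 pts

This is the linear assignment problem.
Optimal: Eriksen→Data role (75 pts), Varga→Frontend role (99 pts), Costa→Ops role (75 pts), Petrov→Lead role (99 pts), Huang→Backend role (70 pts), Santos→Design role (86 pts) — total 75+99+75+99+70+86 = 504 pts.
Column-greedy (each role in turn goes to its best remaining employee) gives 459 pts, worse by 45.
Next-best assignment: Eriksen→Frontend role, Varga→Data role, Costa→Ops role, Petrov→Lead role, Huang→Backend role, Santos→Design role = 489 pts.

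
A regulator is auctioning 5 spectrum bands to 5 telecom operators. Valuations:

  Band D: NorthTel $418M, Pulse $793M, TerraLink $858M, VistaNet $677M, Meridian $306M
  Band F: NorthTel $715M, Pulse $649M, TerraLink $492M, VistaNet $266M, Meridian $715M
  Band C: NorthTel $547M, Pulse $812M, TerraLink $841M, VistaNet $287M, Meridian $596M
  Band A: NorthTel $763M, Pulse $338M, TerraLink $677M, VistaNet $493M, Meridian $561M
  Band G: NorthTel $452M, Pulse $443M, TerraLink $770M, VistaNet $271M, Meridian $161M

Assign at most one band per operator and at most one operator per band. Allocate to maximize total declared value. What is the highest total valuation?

Maximum total: $3737M

Optimal: NorthTel→Band A ($763M), Pulse→Band C ($812M), TerraLink→Band G ($770M), VistaNet→Band D ($677M), Meridian→Band F ($715M) — total 763+812+770+677+715 = $3737M.
Row-greedy (each operator in turn takes its best remaining band) gives $3419M, worse by 318.
Next-best assignment: NorthTel→Band F, Pulse→Band C, TerraLink→Band G, VistaNet→Band D, Meridian→Band A = $3535M.
Checked against all permutations: $3737M is optimal.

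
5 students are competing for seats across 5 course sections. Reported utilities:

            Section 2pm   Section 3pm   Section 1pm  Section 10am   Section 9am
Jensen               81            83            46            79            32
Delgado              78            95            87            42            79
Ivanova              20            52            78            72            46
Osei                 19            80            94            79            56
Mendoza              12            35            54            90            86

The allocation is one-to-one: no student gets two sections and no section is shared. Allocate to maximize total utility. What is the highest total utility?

Optimal: Jensen→Section 2pm (81 points), Delgado→Section 3pm (95 points), Ivanova→Section 10am (72 points), Osei→Section 1pm (94 points), Mendoza→Section 9am (86 points) — total 81+95+72+94+86 = 428 points.
Row-greedy (each student in turn takes its best remaining section) gives 310 points, worse by 118.
Next-best assignment: Jensen→Section 2pm, Delgado→Section 3pm, Ivanova→Section 1pm, Osei→Section 10am, Mendoza→Section 9am = 419 points.
Swapping Jensen↔Mendoza (Jensen→Section 9am 32 points, Mendoza→Section 2pm 12 points) loses 123.

Max total: 428 points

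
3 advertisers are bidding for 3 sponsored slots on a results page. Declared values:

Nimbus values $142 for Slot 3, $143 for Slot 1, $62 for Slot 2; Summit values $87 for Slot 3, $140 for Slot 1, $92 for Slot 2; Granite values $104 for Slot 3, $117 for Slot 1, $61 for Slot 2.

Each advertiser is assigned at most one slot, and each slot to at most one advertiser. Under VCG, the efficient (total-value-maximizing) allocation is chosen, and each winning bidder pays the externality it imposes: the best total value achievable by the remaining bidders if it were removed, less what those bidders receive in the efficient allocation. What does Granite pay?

Granite pays $48.

Efficient allocation: Nimbus→Slot 3 ($142), Summit→Slot 2 ($92), Granite→Slot 1 ($117); total welfare W = $351.
Granite receives Slot 1 at value $117, so the others get W − 117 = $234.
Without Granite: best allocation of the remaining 2 bidders over all 3 slots is Nimbus→Slot 3 ($142), Summit→Slot 1 ($140), total $282.
VCG payment = (others' best without Granite) − (others' welfare with Granite) = 282 − 234 = $48.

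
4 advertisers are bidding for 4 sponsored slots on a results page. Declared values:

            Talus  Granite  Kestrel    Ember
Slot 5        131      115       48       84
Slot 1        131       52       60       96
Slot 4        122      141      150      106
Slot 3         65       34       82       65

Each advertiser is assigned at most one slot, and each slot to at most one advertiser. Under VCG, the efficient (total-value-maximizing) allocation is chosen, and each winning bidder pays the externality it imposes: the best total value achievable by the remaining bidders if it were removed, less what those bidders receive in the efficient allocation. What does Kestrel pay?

Efficient allocation: Talus→Slot 1 ($131), Granite→Slot 5 ($115), Kestrel→Slot 4 ($150), Ember→Slot 3 ($65); total welfare W = $461.
Kestrel receives Slot 4 at value $150, so the others get W − 150 = $311.
Without Kestrel: best allocation of the remaining 3 bidders over all 4 slots is Talus→Slot 5 ($131), Granite→Slot 4 ($141), Ember→Slot 1 ($96), total $368.
VCG payment = (others' best without Kestrel) − (others' welfare with Kestrel) = 368 − 311 = $57.

Kestrel pays $57.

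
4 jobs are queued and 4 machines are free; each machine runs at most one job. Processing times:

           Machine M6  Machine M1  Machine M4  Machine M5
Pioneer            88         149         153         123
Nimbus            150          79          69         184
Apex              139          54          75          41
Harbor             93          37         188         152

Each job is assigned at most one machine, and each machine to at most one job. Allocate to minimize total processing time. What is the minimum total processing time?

Optimal: Pioneer→Machine M6 (88 min), Nimbus→Machine M4 (69 min), Apex→Machine M5 (41 min), Harbor→Machine M1 (37 min) — total 88+69+41+37 = 235 min.
Next-best assignment: Pioneer→Machine M5, Nimbus→Machine M4, Apex→Machine M1, Harbor→Machine M6 = 339 min.
Swapping Pioneer↔Apex (Pioneer→Machine M5 123 min, Apex→Machine M6 139 min) adds 133.

Minimum total: 235 min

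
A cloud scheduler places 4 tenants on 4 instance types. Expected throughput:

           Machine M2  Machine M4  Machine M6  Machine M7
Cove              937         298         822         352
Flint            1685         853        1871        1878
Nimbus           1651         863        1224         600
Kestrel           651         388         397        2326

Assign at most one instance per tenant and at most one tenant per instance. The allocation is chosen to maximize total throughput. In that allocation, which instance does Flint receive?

Optimal: Cove→Machine M4 (298 ops/s), Flint→Machine M6 (1871 ops/s), Nimbus→Machine M2 (1651 ops/s), Kestrel→Machine M7 (2326 ops/s) — total 298+1871+1651+2326 = 6146 ops/s.
Column-greedy (each instance in turn goes to its best remaining tenant) gives 5696 ops/s, worse by 450.
Next-best assignment: Cove→Machine M2, Flint→Machine M6, Nimbus→Machine M4, Kestrel→Machine M7 = 5997 ops/s.
No other one-to-one assignment exceeds 6146 ops/s.
Flint's own top instance is Machine M7 (1878 ops/s), but forcing Flint→Machine M7 and reassigning the rest optimally gives only 4739 ops/s — worse by 1407.

Flint receives Machine M6.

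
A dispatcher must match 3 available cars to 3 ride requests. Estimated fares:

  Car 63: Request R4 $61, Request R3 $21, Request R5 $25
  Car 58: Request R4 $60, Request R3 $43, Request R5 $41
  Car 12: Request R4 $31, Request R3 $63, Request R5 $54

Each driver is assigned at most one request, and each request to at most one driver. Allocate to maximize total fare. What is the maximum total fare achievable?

Max total: $165

Treat this as an assignment problem: match each driver to one request.
Optimal: Car 63→Request R4 ($61), Car 58→Request R5 ($41), Car 12→Request R3 ($63) — total 61+41+63 = $165.
Row-greedy (each driver in turn takes its best remaining request) gives $158, worse by 7.
Next-best assignment: Car 63→Request R4, Car 58→Request R3, Car 12→Request R5 = $158.
No other one-to-one assignment exceeds $165.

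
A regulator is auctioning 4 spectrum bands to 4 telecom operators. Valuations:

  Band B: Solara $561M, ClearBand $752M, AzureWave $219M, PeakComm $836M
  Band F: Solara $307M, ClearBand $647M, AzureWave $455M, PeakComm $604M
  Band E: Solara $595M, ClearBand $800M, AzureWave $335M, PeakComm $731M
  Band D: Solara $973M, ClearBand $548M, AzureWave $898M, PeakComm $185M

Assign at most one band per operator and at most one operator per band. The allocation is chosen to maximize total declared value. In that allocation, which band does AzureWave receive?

AzureWave receives Band F.

This is the linear assignment problem.
Optimal: Solara→Band D ($973M), ClearBand→Band E ($800M), AzureWave→Band F ($455M), PeakComm→Band B ($836M) — total 973+800+455+836 = $3064M.
Column-greedy (each band in turn goes to its best remaining operator) gives $2976M, worse by 88.
Next-best assignment: Solara→Band E, ClearBand→Band F, AzureWave→Band D, PeakComm→Band B = $2976M.
Swapping Solara↔ClearBand (Solara→Band E $595M, ClearBand→Band D $548M) loses 630.
AzureWave's own top band is Band D ($898M), but forcing AzureWave→Band D and reassigning the rest optimally gives only $2976M — worse by 88.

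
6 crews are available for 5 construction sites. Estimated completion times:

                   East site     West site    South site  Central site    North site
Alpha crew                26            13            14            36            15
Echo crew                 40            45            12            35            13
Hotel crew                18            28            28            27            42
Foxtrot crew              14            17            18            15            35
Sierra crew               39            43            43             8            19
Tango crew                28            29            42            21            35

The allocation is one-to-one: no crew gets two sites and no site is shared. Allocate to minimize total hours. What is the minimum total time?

Min total: 70 hours

This is a one-to-one assignment (minimum-cost bipartite matching).
Optimal: Hotel crew→East site (18 hours), Alpha crew→West site (13 hours), Foxtrot crew→South site (18 hours), Sierra crew→Central site (8 hours), Echo crew→North site (13 hours) — total 18+13+18+8+13 = 70 hours.
Column-greedy (each site in turn goes to its cheapest remaining crew) gives 82 hours, worse by 12.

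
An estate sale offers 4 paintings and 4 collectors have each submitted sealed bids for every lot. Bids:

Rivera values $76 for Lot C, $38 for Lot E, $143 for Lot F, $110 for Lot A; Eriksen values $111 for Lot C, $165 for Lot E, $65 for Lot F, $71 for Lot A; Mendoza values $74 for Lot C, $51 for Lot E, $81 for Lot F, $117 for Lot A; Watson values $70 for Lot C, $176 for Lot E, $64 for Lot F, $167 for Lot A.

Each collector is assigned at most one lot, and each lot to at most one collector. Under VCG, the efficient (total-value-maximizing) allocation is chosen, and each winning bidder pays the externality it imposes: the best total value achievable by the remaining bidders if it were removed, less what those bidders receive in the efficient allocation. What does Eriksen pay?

Eriksen pays $52.

Efficient allocation: Rivera→Lot F ($143), Eriksen→Lot E ($165), Mendoza→Lot C ($74), Watson→Lot A ($167); total welfare W = $549.
Eriksen receives Lot E at value $165, so the others get W − 165 = $384.
Without Eriksen: best allocation of the remaining 3 bidders over all 4 lots is Rivera→Lot F ($143), Mendoza→Lot A ($117), Watson→Lot E ($176), total $436.
VCG payment = (others' best without Eriksen) − (others' welfare with Eriksen) = 436 − 384 = $52.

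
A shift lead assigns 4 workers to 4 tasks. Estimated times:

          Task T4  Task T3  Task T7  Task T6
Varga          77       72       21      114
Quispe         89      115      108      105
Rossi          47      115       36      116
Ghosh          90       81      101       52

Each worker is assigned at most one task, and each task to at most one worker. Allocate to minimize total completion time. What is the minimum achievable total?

Optimal: Varga→Task T7 (21 min), Quispe→Task T3 (115 min), Rossi→Task T4 (47 min), Ghosh→Task T6 (52 min) — total 21+115+47+52 = 235 min.
Column-greedy (each task in turn goes to its cheapest remaining worker) gives 325 min, worse by 90.
Checked against all permutations: 235 min is optimal.

Min total: 235 min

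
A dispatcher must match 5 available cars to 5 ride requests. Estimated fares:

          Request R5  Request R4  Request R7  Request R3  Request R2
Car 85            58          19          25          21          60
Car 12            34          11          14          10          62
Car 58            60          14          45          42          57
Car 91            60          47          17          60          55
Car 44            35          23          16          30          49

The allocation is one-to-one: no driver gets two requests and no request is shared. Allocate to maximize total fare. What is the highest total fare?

Max total: $248

Optimal: Car 85→Request R5 ($58), Car 12→Request R2 ($62), Car 58→Request R7 ($45), Car 91→Request R3 ($60), Car 44→Request R4 ($23) — total 58+62+45+60+23 = $248.
Row-greedy (each driver in turn takes its best remaining request) gives $222, worse by 26.
Next-best assignment: Car 85→Request R5, Car 12→Request R2, Car 58→Request R7, Car 91→Request R4, Car 44→Request R3 = $242.
Swapping Car 44↔Car 91 (Car 44→Request R3 $30, Car 91→Request R4 $47) loses 6.
Every other assignment is strictly worse.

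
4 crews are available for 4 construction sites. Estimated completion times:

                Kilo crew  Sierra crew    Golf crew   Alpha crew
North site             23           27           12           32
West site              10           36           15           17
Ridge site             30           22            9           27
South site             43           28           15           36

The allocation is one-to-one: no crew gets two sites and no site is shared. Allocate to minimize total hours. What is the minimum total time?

Optimal: Kilo crew→North site (23 hours), Sierra crew→Ridge site (22 hours), Golf crew→South site (15 hours), Alpha crew→West site (17 hours) — total 23+22+15+17 = 77 hours.
Column-greedy (each site in turn goes to its cheapest remaining crew) gives 80 hours, worse by 3.
Swapping Golf crew↔Alpha crew (Golf crew→West site 15 hours, Alpha crew→South site 36 hours) adds 19.
Checked against all permutations: 77 hours is optimal.

Minimum total: 77 hours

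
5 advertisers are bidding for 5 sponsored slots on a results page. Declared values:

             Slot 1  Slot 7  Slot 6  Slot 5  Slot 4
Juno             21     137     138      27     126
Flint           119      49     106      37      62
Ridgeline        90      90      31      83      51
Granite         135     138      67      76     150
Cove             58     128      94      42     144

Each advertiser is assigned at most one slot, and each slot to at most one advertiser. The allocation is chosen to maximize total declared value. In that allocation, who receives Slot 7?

Granite receives Slot 7.

Optimal: Juno→Slot 6 ($138), Flint→Slot 1 ($119), Ridgeline→Slot 5 ($83), Granite→Slot 7 ($138), Cove→Slot 4 ($144) — total 138+119+83+138+144 = $622.
Max-entry greedy (repeatedly take the single best remaining cell) gives $618, worse by 4.
Next-best assignment: Juno→Slot 6, Flint→Slot 1, Ridgeline→Slot 5, Granite→Slot 4, Cove→Slot 7 = $618.
Swapping Cove↔Granite (Cove→Slot 7 $128, Granite→Slot 4 $150) loses 4.
Granite's own top slot is Slot 4 ($150), but forcing Granite→Slot 4 and reassigning the rest optimally gives only $618 — worse by 4.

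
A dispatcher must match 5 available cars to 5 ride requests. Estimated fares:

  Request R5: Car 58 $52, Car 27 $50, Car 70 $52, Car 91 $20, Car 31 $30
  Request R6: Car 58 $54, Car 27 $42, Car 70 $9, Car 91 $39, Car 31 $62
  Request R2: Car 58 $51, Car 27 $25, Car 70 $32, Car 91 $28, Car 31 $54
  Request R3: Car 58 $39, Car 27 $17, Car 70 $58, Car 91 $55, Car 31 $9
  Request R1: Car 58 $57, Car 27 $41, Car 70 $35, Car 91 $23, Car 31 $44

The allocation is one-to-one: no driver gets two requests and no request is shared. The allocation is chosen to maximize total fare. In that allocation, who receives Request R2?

This is the linear assignment problem.
Optimal: Car 58→Request R2 ($51), Car 27→Request R1 ($41), Car 70→Request R5 ($52), Car 91→Request R3 ($55), Car 31→Request R6 ($62) — total 51+41+52+55+62 = $261.
Max-entry greedy (repeatedly take the single best remaining cell) gives $255, worse by 6.
Swapping Car 70↔Car 31 (Car 70→Request R6 $9, Car 31→Request R5 $30) loses 75.
Car 58's own top request is Request R1 ($57), but forcing Car 58→Request R1 and reassigning the rest optimally gives only $260 — worse by 1.

Car 58 receives Request R2.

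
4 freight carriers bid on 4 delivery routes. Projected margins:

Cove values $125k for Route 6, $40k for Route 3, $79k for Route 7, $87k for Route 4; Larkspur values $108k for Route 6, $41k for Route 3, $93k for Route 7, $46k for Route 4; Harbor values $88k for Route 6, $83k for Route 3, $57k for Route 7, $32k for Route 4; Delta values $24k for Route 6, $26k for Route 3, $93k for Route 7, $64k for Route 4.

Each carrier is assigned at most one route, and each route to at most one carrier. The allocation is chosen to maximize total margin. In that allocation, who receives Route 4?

Cove receives Route 4.

Optimal: Cove→Route 4 ($87k), Larkspur→Route 6 ($108k), Harbor→Route 3 ($83k), Delta→Route 7 ($93k) — total 87+108+83+93 = $371k.
Row-greedy (each carrier in turn takes its best remaining route) gives $365k, worse by 6.
Cove's own top route is Route 6 ($125k), but forcing Cove→Route 6 and reassigning the rest optimally gives only $365k — worse by 6.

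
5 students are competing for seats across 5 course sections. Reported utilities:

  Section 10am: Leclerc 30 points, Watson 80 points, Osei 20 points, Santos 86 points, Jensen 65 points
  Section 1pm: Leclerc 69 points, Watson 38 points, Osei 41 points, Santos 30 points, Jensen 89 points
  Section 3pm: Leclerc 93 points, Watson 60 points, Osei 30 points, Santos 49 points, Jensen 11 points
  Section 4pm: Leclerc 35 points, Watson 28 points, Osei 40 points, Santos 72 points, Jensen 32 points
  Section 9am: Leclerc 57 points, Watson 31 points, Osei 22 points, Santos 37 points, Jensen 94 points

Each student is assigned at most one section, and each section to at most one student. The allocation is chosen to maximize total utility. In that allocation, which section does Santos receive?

Santos receives Section 4pm.

Optimal: Leclerc→Section 3pm (93 points), Watson→Section 10am (80 points), Osei→Section 1pm (41 points), Santos→Section 4pm (72 points), Jensen→Section 9am (94 points) — total 93+80+41+72+94 = 380 points.
Column-greedy (each section in turn goes to its best remaining student) gives 339 points, worse by 41.
Next-best assignment: Leclerc→Section 3pm, Watson→Section 10am, Osei→Section 9am, Santos→Section 4pm, Jensen→Section 1pm = 356 points.
No other one-to-one assignment exceeds 380 points.
Santos's own top section is Section 10am (86 points), but forcing Santos→Section 10am and reassigning the rest optimally gives only 351 points — worse by 29.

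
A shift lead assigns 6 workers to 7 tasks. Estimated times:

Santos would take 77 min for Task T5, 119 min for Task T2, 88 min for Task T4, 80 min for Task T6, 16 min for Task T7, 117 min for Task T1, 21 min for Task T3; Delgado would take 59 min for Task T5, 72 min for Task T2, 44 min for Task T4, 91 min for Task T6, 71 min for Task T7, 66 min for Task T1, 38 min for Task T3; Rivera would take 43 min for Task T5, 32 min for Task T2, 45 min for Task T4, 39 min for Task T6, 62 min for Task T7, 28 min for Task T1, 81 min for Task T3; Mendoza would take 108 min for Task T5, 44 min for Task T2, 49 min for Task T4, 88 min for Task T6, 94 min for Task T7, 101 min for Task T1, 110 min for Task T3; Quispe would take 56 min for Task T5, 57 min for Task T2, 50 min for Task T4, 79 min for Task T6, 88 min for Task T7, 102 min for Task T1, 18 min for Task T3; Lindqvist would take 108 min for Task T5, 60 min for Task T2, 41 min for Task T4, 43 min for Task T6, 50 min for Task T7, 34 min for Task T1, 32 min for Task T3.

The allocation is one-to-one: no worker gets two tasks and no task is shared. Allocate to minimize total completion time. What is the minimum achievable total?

Optimal: Santos→Task T7 (16 min), Delgado→Task T4 (44 min), Rivera→Task T1 (28 min), Mendoza→Task T2 (44 min), Quispe→Task T3 (18 min), Lindqvist→Task T6 (43 min) — total 16+44+28+44+18+43 = 193 min.
Column-greedy (each task in turn goes to its cheapest remaining worker) gives 289 min, worse by 96.
Swapping Mendoza↔Rivera (Mendoza→Task T1 101 min, Rivera→Task T2 32 min) adds 61.
Every other assignment is strictly worse.

Minimum total: 193 min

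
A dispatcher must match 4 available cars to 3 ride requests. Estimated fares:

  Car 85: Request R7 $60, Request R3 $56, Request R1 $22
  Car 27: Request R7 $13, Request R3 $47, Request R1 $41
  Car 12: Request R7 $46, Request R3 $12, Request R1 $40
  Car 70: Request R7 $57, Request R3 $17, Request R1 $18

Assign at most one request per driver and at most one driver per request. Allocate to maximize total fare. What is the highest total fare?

Max total: $154

This is a one-to-one assignment (maximum-weight bipartite matching).
Optimal: Car 70→Request R7 ($57), Car 85→Request R3 ($56), Car 27→Request R1 ($41) — total 57+56+41 = $154.
Max-entry greedy (repeatedly take the single best remaining cell) gives $147, worse by 7.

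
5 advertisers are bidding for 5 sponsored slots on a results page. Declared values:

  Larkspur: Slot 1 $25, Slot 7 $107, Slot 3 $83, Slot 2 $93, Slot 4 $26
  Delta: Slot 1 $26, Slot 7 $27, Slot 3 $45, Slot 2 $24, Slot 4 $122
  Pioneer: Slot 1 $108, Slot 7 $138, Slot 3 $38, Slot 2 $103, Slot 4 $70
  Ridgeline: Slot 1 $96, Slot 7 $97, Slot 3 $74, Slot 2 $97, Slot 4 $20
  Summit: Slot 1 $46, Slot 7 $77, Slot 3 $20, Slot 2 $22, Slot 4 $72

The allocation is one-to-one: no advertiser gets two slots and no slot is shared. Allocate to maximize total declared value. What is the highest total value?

Optimal: Larkspur→Slot 3 ($83), Delta→Slot 4 ($122), Pioneer→Slot 1 ($108), Ridgeline→Slot 2 ($97), Summit→Slot 7 ($77) — total 83+122+108+97+77 = $487.
Max-entry greedy (repeatedly take the single best remaining cell) gives $486, worse by 1.
Swapping Delta↔Larkspur (Delta→Slot 3 $45, Larkspur→Slot 4 $26) loses 134.

Maximum total: $487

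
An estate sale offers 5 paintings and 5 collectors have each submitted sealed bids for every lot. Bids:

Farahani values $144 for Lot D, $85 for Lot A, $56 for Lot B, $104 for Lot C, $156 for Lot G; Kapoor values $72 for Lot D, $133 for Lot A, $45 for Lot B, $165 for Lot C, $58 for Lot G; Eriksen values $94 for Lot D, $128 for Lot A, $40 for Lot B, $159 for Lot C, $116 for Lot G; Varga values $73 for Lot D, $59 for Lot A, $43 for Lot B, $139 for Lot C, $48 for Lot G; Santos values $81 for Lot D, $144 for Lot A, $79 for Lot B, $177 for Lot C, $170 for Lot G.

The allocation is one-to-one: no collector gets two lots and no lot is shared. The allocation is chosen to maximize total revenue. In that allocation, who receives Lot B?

Varga receives Lot B.

This is a one-to-one assignment (maximum-weight bipartite matching).
Optimal: Farahani→Lot D ($144), Kapoor→Lot C ($165), Eriksen→Lot A ($128), Varga→Lot B ($43), Santos→Lot G ($170) — total 144+165+128+43+170 = $650.
Column-greedy (each lot in turn goes to its best remaining collector) gives $540, worse by 110.
Next-best assignment: Farahani→Lot D, Kapoor→Lot A, Eriksen→Lot C, Varga→Lot B, Santos→Lot G = $649.
Varga's own top lot is Lot C ($139), but forcing Varga→Lot C and reassigning the rest optimally gives only $626 — worse by 24.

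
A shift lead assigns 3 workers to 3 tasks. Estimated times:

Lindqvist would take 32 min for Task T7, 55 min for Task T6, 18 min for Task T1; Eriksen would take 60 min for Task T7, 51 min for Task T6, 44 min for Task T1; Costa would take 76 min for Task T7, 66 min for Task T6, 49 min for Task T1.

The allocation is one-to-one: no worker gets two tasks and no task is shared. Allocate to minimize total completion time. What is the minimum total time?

Minimum total: 132 min

Optimal: Lindqvist→Task T7 (32 min), Eriksen→Task T6 (51 min), Costa→Task T1 (49 min) — total 32+51+49 = 132 min.
Next-best assignment: Lindqvist→Task T7, Eriksen→Task T1, Costa→Task T6 = 142 min.
Every other assignment is strictly worse.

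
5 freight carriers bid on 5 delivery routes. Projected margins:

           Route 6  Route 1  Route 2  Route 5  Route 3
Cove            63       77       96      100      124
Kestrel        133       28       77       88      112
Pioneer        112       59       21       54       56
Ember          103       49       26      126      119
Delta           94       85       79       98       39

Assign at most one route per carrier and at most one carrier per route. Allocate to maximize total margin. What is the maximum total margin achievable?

Max total: $531k

Optimal: Cove→Route 2 ($96k), Kestrel→Route 3 ($112k), Pioneer→Route 6 ($112k), Ember→Route 5 ($126k), Delta→Route 1 ($85k) — total 96+112+112+126+85 = $531k.
Column-greedy (each route in turn goes to its best remaining carrier) gives $496k, worse by 35.
Next-best assignment: Cove→Route 3, Kestrel→Route 2, Pioneer→Route 6, Ember→Route 5, Delta→Route 1 = $524k.
Every other assignment is strictly worse.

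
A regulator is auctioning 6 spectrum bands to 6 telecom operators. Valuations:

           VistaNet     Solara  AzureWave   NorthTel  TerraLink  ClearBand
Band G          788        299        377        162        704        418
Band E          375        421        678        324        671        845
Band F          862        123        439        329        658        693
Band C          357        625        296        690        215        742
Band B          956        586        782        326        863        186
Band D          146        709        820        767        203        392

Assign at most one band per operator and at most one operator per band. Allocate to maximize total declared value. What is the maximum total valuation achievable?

Treat this as an assignment problem: match each operator to one band.
Optimal: VistaNet→Band F ($862M), Solara→Band D ($709M), AzureWave→Band B ($782M), NorthTel→Band C ($690M), TerraLink→Band G ($704M), ClearBand→Band E ($845M) — total 862+709+782+690+704+845 = $4592M.
Row-greedy (each operator in turn takes its best remaining band) gives $4430M, worse by 162.

Maximum total: $4592M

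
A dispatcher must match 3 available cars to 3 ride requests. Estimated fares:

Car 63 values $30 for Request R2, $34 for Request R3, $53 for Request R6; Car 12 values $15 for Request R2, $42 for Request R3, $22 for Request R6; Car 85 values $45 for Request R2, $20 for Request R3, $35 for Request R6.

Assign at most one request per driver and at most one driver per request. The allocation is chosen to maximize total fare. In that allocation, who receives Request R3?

Car 12 receives Request R3.

Optimal: Car 63→Request R6 ($53), Car 12→Request R3 ($42), Car 85→Request R2 ($45) — total 53+42+45 = $140.
Swapping Car 12↔Car 63 (Car 12→Request R6 $22, Car 63→Request R3 $34) loses 39.
Checked against all permutations: $140 is optimal.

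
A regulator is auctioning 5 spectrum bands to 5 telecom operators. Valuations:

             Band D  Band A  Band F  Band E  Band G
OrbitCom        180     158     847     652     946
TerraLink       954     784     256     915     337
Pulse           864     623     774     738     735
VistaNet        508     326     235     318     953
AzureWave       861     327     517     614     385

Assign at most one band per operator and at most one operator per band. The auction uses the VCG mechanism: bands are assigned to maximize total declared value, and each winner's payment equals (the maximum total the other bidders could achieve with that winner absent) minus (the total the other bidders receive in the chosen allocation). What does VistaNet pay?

Efficient allocation: OrbitCom→Band F ($847M), TerraLink→Band E ($915M), Pulse→Band A ($623M), VistaNet→Band G ($953M), AzureWave→Band D ($861M); total welfare W = $4199M.
VistaNet receives Band G at value $953M, so the others get W − 953 = $3246M.
Without VistaNet: best allocation of the remaining 4 bidders over all 5 bands is OrbitCom→Band G ($946M), TerraLink→Band E ($915M), Pulse→Band F ($774M), AzureWave→Band D ($861M), total $3496M.
VCG payment = (others' best without VistaNet) − (others' welfare with VistaNet) = 3496 − 3246 = $250M.

VistaNet pays $250M.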